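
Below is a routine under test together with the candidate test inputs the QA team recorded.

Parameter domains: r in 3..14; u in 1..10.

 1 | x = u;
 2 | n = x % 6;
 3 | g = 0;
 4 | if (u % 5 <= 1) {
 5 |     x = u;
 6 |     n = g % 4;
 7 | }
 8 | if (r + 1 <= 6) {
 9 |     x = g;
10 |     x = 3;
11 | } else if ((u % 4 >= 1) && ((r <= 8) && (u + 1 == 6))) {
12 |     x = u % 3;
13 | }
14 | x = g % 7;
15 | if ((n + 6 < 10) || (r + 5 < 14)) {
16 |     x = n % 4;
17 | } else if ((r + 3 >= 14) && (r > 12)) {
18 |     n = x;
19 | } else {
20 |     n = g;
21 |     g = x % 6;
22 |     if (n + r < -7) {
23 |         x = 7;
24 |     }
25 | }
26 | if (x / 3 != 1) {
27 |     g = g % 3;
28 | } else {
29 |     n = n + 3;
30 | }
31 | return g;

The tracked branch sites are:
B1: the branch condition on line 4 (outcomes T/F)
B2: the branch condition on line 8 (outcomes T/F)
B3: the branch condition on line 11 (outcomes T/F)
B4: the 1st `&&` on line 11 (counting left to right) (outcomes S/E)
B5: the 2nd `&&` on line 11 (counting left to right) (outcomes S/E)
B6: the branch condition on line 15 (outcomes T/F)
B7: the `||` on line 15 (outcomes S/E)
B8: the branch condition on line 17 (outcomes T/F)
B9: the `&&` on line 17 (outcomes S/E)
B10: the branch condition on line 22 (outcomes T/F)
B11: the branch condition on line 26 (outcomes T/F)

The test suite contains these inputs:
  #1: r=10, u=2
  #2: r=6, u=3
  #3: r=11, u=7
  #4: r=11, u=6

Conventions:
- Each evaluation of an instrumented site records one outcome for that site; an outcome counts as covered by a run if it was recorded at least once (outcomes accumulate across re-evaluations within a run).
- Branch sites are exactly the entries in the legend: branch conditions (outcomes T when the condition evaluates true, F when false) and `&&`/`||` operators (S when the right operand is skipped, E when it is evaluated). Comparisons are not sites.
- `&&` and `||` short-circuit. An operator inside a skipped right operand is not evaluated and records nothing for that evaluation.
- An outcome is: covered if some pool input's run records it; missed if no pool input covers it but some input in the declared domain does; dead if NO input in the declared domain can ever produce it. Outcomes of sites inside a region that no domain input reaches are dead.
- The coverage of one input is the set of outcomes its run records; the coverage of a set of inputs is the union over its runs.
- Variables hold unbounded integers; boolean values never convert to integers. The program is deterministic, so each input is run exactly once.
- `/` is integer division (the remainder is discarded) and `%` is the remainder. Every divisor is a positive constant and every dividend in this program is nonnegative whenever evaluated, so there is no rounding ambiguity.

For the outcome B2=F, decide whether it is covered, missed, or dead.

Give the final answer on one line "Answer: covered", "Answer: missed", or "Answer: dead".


B2=F is recorded by pool input(s) 1, 2, 3, 4 -> covered
Answer: covered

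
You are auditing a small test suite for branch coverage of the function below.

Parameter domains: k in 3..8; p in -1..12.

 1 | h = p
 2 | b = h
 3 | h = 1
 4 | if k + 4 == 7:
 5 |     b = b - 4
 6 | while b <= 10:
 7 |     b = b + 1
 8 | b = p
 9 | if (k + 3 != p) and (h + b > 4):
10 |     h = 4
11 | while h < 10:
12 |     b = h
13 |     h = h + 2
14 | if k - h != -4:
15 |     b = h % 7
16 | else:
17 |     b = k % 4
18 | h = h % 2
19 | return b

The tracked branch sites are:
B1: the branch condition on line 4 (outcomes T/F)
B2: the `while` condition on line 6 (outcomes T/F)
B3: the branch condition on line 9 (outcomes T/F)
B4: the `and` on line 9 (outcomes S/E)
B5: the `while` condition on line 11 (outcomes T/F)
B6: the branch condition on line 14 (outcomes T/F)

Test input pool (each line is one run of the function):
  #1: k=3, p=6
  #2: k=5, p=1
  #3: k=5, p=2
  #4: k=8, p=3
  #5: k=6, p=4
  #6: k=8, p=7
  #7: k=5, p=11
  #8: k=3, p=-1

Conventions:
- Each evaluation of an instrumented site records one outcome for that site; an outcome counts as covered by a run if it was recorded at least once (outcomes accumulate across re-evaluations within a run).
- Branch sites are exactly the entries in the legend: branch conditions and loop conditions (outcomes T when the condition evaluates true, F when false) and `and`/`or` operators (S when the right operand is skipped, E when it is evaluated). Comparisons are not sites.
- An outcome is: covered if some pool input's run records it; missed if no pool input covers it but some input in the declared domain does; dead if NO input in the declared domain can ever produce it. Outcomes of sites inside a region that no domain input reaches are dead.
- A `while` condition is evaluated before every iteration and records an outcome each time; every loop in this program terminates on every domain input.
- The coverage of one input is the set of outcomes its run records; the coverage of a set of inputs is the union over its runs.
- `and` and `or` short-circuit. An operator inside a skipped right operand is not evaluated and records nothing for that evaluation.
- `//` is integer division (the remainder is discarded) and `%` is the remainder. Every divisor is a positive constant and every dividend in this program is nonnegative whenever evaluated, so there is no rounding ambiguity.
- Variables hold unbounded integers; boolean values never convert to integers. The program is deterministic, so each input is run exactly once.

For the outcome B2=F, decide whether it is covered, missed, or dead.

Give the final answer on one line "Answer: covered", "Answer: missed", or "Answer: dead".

B2=F is recorded by pool input(s) 1, 2, 3, 4, 5, 6, 7, 8 -> covered

Answer: covered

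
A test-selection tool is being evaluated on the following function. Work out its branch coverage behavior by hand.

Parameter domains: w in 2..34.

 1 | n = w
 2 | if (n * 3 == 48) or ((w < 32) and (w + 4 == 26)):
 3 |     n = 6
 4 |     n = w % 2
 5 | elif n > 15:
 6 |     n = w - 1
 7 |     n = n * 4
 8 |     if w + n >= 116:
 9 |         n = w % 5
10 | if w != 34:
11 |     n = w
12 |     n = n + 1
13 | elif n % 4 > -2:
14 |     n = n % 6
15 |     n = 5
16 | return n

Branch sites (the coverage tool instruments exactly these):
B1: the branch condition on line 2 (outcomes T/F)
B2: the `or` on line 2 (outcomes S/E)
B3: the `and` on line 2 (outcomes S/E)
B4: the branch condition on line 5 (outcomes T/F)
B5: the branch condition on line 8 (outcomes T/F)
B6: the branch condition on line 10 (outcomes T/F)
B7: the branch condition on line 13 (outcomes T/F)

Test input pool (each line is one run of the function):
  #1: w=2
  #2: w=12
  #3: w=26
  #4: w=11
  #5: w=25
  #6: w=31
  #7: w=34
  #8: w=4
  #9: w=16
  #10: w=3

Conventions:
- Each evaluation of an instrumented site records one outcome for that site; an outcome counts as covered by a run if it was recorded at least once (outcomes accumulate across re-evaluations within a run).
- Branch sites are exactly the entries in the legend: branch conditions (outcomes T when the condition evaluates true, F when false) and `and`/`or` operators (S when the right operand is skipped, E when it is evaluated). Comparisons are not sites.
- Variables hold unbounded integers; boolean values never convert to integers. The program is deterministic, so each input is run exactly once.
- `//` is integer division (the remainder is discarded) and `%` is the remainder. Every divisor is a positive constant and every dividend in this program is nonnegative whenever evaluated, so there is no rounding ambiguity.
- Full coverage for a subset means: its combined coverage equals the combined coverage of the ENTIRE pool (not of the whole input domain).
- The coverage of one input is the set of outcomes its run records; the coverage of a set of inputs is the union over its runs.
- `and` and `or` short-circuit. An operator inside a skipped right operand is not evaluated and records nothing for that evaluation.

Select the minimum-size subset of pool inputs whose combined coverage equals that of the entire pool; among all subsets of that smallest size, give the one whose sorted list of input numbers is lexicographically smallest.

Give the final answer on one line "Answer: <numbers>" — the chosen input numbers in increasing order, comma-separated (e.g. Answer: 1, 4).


run #1 (w=2) runs B2->E, B3->E, B1->F, B4->F, B6->T; records B1=F, B2=E, B3=E, B4=F, B6=T
run #2 (w=12) runs B2->E, B3->E, B1->F, B4->F, B6->T; records B1=F, B2=E, B3=E, B4=F, B6=T
run #3 (w=26) runs B2->E, B3->E, B1->F, B4->T, B5->T, B6->T; records B1=F, B2=E, B3=E, B4=T, B5=T, B6=T
run #4 (w=11) runs B2->E, B3->E, B1->F, B4->F, B6->T; records B1=F, B2=E, B3=E, B4=F, B6=T
run #5 (w=25) runs B2->E, B3->E, B1->F, B4->T, B5->T, B6->T; records B1=F, B2=E, B3=E, B4=T, B5=T, B6=T
run #6 (w=31) runs B2->E, B3->E, B1->F, B4->T, B5->T, B6->T; records B1=F, B2=E, B3=E, B4=T, B5=T, B6=T
run #7 (w=34) runs B2->E, B3->S, B1->F, B4->T, B5->T, B6->F, B7->T; records B1=F, B2=E, B3=S, B4=T, B5=T, B6=F, B7=T
run #8 (w=4) runs B2->E, B3->E, B1->F, B4->F, B6->T; records B1=F, B2=E, B3=E, B4=F, B6=T
run #9 (w=16) runs B2->S, B1->T, B6->T; records B1=T, B2=S, B6=T
run #10 (w=3) runs B2->E, B3->E, B1->F, B4->F, B6->T; records B1=F, B2=E, B3=E, B4=F, B6=T
union over all inputs: B1=T, B1=F, B2=S, B2=E, B3=S, B3=E, B4=T, B4=F, B5=T, B6=T, B6=F, B7=T (12 outcomes)
every size-1 subset falls short of the 12 outcomes (best: 7/12)
every size-2 subset falls short of the 12 outcomes (best: 10/12)
at size 3, {1, 7, 9} reaches all 12 outcomes; every lexicographically earlier size-3 subset fails
Answer: 1, 7, 9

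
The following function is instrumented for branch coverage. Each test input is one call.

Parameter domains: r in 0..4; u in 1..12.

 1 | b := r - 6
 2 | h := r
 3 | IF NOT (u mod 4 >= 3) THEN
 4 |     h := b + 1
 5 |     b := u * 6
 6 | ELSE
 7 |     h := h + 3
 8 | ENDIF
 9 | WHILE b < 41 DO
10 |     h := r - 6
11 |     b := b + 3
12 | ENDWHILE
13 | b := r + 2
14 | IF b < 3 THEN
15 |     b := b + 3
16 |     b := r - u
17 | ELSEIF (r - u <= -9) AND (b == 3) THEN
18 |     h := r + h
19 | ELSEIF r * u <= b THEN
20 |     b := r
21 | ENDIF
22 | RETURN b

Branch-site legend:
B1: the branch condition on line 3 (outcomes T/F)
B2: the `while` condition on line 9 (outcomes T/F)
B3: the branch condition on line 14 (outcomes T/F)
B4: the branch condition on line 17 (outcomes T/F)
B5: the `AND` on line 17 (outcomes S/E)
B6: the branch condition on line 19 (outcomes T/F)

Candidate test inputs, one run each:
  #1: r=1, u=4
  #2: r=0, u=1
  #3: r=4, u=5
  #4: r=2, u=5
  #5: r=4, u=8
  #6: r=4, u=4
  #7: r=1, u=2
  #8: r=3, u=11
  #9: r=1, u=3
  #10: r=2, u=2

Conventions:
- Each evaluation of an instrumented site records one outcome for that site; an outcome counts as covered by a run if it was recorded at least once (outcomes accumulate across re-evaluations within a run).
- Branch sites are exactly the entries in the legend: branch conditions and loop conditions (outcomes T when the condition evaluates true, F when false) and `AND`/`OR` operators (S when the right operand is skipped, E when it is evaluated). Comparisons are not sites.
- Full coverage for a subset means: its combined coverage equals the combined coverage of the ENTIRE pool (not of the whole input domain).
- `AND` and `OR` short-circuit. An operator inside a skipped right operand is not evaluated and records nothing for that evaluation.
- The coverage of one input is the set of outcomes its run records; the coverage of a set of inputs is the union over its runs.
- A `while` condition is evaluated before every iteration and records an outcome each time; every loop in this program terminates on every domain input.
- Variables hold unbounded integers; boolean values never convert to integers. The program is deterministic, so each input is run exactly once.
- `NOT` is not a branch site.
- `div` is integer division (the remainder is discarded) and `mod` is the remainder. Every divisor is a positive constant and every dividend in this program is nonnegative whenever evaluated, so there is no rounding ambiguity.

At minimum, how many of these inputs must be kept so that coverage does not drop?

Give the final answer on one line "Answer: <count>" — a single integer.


#1 (r=1, u=4) -> B1->T, B2->T, B2->T, B2->T, B2->T, B2->T, B2->T, B2->F, B3->F, B5->S, B4->F, B6->F; covered: B1=T, B2=T, B2=F, B3=F, B4=F, B5=S, B6=F
#2 (r=0, u=1) -> B1->T, B2->T, B2->T, B2->T, B2->T, B2->T, B2->T, B2->T, B2->T, B2->T, B2->T, B2->T, B2->T, B2->F, ...; covered: B1=T, B2=T, B2=F, B3=T
#3 (r=4, u=5) -> B1->T, B2->T, B2->T, B2->T, B2->T, B2->F, B3->F, B5->S, B4->F, B6->F; covered: B1=T, B2=T, B2=F, B3=F, B4=F, B5=S, B6=F
#4 (r=2, u=5) -> B1->T, B2->T, B2->T, B2->T, B2->T, B2->F, B3->F, B5->S, B4->F, B6->F; covered: B1=T, B2=T, B2=F, B3=F, B4=F, B5=S, B6=F
#5 (r=4, u=8) -> B1->T, B2->F, B3->F, B5->S, B4->F, B6->F; covered: B1=T, B2=F, B3=F, B4=F, B5=S, B6=F
#6 (r=4, u=4) -> B1->T, B2->T, B2->T, B2->T, B2->T, B2->T, B2->T, B2->F, B3->F, B5->S, B4->F, B6->F; covered: B1=T, B2=T, B2=F, B3=F, B4=F, B5=S, B6=F
#7 (r=1, u=2) -> B1->T, B2->T, B2->T, B2->T, B2->T, B2->T, B2->T, B2->T, B2->T, B2->T, B2->T, B2->F, B3->F, B5->S, ...; covered: B1=T, B2=T, B2=F, B3=F, B4=F, B5=S, B6=T
#8 (r=3, u=11) -> B1->F, B2->T, B2->T, B2->T, B2->T, B2->T, B2->T, B2->T, B2->T, B2->T, B2->T, B2->T, B2->T, B2->T, ...; covered: B1=F, B2=T, B2=F, B3=F, B4=F, B5=S, B6=F
#9 (r=1, u=3) -> B1->F, B2->T, B2->T, B2->T, B2->T, B2->T, B2->T, B2->T, B2->T, B2->T, B2->T, B2->T, B2->T, B2->T, ...; covered: B1=F, B2=T, B2=F, B3=F, B4=F, B5=S, B6=T
#10 (r=2, u=2) -> B1->T, B2->T, B2->T, B2->T, B2->T, B2->T, B2->T, B2->T, B2->T, B2->T, B2->T, B2->F, B3->F, B5->S, ...; covered: B1=T, B2=T, B2=F, B3=F, B4=F, B5=S, B6=T
together the pool reaches 10 outcomes: B1=T, B1=F, B2=T, B2=F, B3=T, B3=F, B4=F, B5=S, B6=T, B6=F
every size-1 subset falls short of the 10 outcomes (best: 7/10)
every size-2 subset falls short of the 10 outcomes (best: 9/10)
the canonical winner is {1, 2, 9}: size 3, full 10-outcome coverage, earliest index list among size-3 covers
Answer: 3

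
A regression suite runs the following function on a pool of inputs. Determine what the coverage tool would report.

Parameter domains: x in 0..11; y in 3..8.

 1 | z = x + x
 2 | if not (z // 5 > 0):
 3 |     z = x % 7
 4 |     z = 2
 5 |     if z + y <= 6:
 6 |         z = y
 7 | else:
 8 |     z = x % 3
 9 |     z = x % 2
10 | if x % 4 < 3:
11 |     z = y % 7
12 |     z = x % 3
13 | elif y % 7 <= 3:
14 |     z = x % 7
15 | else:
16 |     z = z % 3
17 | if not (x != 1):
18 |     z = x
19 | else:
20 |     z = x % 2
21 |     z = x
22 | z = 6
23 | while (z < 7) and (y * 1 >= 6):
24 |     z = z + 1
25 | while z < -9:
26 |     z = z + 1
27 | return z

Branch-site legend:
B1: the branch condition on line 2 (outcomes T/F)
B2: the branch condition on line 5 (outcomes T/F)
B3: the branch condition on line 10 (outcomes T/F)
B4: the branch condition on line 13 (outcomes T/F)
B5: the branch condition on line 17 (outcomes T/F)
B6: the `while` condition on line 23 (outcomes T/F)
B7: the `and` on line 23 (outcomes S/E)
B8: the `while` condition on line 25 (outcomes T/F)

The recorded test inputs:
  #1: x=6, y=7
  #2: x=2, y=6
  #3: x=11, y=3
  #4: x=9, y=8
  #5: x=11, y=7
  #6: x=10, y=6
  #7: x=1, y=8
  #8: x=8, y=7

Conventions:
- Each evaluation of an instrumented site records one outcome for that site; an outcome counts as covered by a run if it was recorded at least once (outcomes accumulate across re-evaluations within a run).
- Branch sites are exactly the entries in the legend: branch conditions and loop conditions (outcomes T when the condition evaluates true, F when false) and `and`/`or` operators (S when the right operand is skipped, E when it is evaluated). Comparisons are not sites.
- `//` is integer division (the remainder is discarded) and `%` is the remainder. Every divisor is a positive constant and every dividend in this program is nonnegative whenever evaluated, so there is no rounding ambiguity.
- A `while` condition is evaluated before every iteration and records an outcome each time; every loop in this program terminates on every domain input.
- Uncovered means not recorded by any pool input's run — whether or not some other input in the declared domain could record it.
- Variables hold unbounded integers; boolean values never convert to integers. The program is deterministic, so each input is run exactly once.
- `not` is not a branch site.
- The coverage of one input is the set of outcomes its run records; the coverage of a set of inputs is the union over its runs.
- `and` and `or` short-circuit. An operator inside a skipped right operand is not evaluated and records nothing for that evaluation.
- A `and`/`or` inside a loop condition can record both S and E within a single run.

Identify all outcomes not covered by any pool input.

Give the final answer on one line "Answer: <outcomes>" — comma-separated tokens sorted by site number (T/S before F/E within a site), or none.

#1 (x=6, y=7) -> B1->F, B3->T, B5->F, B7->E, B6->T, B7->S, B6->F, B8->F; covered: B1=F, B3=T, B5=F, B6=T, B6=F, B7=S, B7=E, B8=F
#2 (x=2, y=6) -> B1->T, B2->F, B3->T, B5->F, B7->E, B6->T, B7->S, B6->F, B8->F; covered: B1=T, B2=F, B3=T, B5=F, B6=T, B6=F, B7=S, B7=E, B8=F
#3 (x=11, y=3) -> B1->F, B3->F, B4->T, B5->F, B7->E, B6->F, B8->F; covered: B1=F, B3=F, B4=T, B5=F, B6=F, B7=E, B8=F
#4 (x=9, y=8) -> B1->F, B3->T, B5->F, B7->E, B6->T, B7->S, B6->F, B8->F; covered: B1=F, B3=T, B5=F, B6=T, B6=F, B7=S, B7=E, B8=F
#5 (x=11, y=7) -> B1->F, B3->F, B4->T, B5->F, B7->E, B6->T, B7->S, B6->F, B8->F; covered: B1=F, B3=F, B4=T, B5=F, B6=T, B6=F, B7=S, B7=E, B8=F
#6 (x=10, y=6) -> B1->F, B3->T, B5->F, B7->E, B6->T, B7->S, B6->F, B8->F; covered: B1=F, B3=T, B5=F, B6=T, B6=F, B7=S, B7=E, B8=F
#7 (x=1, y=8) -> B1->T, B2->F, B3->T, B5->T, B7->E, B6->T, B7->S, B6->F, B8->F; covered: B1=T, B2=F, B3=T, B5=T, B6=T, B6=F, B7=S, B7=E, B8=F
#8 (x=8, y=7) -> B1->F, B3->T, B5->F, B7->E, B6->T, B7->S, B6->F, B8->F; covered: B1=F, B3=T, B5=F, B6=T, B6=F, B7=S, B7=E, B8=F
union over the pool: B1=T, B1=F, B2=F, B3=T, B3=F, B4=T, B5=T, B5=F, B6=T, B6=F, B7=S, B7=E, B8=F
uncovered (3 of 16): B2=T, B4=F, B8=T

Answer: B2=T, B4=F, B8=T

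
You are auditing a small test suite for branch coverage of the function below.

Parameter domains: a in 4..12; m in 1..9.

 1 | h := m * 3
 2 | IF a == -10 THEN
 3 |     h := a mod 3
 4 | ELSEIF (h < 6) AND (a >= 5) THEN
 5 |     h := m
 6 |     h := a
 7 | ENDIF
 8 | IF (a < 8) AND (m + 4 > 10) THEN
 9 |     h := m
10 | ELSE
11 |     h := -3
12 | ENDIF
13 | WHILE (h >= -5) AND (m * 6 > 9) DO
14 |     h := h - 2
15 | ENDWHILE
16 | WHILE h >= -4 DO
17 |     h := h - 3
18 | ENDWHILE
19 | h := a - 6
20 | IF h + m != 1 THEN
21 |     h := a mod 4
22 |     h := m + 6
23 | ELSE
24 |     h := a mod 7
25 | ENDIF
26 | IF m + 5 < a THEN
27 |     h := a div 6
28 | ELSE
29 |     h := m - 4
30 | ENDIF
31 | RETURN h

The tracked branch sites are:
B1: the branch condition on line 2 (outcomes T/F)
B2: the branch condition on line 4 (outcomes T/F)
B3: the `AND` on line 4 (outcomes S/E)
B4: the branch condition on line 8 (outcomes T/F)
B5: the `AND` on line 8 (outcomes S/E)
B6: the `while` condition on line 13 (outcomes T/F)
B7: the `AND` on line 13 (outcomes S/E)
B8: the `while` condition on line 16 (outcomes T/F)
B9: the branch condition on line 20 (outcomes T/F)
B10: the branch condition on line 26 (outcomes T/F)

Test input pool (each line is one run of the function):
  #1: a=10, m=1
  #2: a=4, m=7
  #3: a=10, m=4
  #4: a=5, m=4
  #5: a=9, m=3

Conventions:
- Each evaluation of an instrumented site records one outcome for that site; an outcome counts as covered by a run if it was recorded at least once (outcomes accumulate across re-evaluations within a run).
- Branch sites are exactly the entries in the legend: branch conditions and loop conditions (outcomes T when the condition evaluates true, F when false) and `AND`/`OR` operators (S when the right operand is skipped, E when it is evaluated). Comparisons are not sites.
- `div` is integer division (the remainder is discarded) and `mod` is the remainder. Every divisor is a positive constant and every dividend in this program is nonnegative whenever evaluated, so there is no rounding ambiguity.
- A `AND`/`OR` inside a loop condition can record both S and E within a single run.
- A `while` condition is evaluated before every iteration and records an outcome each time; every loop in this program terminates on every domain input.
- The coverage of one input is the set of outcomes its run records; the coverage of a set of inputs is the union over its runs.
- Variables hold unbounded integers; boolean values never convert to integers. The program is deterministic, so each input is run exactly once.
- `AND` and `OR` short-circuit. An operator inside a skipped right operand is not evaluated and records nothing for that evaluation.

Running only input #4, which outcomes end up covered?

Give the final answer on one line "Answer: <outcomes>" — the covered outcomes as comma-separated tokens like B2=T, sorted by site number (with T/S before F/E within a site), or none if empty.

Simulating input #4 (a=5, m=4) step by step:
  B1->F, B3->S, B2->F, B5->E, B4->F, B7->E, B6->T, B7->E, B6->T, B7->S
  B6->F, B8->F, B9->T, B10->F
deduplicating events, the covered set is: B1=F, B2=F, B3=S, B4=F, B5=E, B6=T, B6=F, B7=S, B7=E, B8=F, B9=T, B10=F

Answer: B1=F, B2=F, B3=S, B4=F, B5=E, B6=T, B6=F, B7=S, B7=E, B8=F, B9=T, B10=F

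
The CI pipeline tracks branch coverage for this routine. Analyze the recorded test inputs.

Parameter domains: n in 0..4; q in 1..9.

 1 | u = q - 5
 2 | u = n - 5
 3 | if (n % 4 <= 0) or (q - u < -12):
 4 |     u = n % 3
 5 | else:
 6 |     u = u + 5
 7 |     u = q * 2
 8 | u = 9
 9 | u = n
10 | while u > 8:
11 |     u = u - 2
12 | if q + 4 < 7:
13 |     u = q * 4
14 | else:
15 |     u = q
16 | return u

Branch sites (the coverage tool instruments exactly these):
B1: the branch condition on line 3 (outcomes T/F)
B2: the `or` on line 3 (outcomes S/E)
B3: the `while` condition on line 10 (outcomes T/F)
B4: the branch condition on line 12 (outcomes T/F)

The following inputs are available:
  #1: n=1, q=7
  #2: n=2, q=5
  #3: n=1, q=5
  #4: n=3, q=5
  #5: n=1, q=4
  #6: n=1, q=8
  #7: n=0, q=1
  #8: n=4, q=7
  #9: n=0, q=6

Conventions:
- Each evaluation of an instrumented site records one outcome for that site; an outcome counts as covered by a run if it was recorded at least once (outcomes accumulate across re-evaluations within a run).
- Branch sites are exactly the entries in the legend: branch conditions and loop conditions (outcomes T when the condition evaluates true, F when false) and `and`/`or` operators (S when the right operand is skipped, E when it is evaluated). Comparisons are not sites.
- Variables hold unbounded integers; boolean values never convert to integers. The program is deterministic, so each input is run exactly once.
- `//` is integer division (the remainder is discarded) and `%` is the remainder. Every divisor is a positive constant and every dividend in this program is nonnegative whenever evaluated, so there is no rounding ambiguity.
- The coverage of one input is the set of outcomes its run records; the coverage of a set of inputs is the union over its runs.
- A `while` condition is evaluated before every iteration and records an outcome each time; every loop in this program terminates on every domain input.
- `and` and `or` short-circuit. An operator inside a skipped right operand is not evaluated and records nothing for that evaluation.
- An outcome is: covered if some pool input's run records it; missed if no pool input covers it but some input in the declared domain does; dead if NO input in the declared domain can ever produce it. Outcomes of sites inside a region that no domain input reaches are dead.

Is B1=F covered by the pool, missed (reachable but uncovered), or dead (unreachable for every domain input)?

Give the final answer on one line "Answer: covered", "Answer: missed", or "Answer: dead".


B1=F is recorded by pool input(s) 1, 2, 3, 4, 5, 6 -> covered
Answer: covered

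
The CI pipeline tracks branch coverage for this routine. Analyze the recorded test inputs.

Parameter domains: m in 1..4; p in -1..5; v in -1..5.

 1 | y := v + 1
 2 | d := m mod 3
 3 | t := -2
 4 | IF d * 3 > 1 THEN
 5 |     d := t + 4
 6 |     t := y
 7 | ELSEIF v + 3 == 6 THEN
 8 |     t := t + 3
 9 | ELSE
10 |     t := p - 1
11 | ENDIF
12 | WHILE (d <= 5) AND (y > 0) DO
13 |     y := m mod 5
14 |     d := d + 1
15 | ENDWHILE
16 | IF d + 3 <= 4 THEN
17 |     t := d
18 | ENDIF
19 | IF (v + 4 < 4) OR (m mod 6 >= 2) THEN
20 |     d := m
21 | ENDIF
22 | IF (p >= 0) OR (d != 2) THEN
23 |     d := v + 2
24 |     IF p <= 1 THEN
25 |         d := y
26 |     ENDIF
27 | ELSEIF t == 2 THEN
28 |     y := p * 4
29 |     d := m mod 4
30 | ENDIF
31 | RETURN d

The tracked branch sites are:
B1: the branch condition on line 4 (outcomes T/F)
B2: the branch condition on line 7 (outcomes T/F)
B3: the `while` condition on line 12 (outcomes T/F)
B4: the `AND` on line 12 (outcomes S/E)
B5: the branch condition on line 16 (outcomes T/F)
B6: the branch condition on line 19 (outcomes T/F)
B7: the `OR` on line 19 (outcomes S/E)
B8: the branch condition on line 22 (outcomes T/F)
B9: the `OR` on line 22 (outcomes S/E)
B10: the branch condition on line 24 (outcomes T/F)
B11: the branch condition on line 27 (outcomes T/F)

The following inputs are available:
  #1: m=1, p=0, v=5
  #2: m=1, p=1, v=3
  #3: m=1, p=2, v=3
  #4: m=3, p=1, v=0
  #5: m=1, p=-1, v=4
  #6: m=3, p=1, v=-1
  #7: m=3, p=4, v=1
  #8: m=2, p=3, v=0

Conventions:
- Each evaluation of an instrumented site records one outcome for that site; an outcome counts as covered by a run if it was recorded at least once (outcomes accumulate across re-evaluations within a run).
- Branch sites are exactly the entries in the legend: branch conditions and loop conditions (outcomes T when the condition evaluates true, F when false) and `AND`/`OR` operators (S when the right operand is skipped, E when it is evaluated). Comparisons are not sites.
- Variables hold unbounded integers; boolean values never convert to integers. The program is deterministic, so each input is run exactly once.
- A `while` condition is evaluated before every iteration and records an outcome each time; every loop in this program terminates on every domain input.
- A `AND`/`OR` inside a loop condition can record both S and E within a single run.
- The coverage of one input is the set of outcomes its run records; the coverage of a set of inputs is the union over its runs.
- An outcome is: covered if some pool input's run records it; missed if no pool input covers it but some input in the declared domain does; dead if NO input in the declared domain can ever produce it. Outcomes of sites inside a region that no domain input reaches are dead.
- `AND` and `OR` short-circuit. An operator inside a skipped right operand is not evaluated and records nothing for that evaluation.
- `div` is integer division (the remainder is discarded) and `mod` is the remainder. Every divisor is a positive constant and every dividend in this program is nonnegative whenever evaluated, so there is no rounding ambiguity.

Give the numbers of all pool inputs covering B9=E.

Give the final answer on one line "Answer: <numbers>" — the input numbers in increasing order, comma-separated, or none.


input #1 (m=1, p=0, v=5): does not record B9=E
input #2 (m=1, p=1, v=3): does not record B9=E
input #3 (m=1, p=2, v=3): does not record B9=E
input #4 (m=3, p=1, v=0): does not record B9=E
input #5 (m=1, p=-1, v=4): records B9=E
input #6 (m=3, p=1, v=-1): does not record B9=E
input #7 (m=3, p=4, v=1): does not record B9=E
input #8 (m=2, p=3, v=0): does not record B9=E
Answer: 5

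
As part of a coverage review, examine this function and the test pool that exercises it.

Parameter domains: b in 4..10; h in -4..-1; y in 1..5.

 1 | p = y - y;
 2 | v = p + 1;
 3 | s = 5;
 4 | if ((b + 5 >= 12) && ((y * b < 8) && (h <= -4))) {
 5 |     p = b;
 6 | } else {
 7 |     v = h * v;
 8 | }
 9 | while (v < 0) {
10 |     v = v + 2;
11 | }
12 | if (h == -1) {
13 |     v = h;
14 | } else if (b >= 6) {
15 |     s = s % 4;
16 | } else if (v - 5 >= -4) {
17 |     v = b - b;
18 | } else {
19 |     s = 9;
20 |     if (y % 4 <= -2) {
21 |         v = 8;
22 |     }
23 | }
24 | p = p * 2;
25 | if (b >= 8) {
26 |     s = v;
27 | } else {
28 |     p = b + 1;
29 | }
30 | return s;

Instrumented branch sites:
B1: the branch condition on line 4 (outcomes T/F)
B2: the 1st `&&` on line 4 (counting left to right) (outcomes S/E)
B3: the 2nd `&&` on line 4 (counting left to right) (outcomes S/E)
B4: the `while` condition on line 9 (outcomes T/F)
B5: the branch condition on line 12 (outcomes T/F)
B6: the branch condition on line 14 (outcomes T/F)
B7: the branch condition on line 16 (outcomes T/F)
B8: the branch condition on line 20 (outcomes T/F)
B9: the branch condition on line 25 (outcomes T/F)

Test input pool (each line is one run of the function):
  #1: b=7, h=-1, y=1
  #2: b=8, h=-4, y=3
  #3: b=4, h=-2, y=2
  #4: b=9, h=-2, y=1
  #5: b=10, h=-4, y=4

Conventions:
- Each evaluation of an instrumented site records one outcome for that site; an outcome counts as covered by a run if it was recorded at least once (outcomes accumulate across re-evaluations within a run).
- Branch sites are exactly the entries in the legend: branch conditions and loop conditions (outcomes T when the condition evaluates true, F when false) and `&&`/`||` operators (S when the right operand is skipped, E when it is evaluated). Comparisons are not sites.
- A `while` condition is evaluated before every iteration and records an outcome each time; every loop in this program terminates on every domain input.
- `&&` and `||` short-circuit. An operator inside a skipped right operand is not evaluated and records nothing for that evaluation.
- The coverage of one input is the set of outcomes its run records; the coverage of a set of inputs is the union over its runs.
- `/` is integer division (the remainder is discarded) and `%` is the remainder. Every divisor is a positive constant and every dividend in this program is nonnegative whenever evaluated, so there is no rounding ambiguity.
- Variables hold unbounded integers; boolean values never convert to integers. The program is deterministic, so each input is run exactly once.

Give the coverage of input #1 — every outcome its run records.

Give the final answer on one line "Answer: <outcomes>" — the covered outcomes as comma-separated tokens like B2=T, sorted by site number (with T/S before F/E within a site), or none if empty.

Simulating input #1 (b=7, h=-1, y=1) step by step:
  B2->E, B3->E, B1->F, B4->T, B4->F, B5->T, B9->F
distinct outcomes covered: B1=F, B2=E, B3=E, B4=T, B4=F, B5=T, B9=F

Answer: B1=F, B2=E, B3=E, B4=T, B4=F, B5=T, B9=F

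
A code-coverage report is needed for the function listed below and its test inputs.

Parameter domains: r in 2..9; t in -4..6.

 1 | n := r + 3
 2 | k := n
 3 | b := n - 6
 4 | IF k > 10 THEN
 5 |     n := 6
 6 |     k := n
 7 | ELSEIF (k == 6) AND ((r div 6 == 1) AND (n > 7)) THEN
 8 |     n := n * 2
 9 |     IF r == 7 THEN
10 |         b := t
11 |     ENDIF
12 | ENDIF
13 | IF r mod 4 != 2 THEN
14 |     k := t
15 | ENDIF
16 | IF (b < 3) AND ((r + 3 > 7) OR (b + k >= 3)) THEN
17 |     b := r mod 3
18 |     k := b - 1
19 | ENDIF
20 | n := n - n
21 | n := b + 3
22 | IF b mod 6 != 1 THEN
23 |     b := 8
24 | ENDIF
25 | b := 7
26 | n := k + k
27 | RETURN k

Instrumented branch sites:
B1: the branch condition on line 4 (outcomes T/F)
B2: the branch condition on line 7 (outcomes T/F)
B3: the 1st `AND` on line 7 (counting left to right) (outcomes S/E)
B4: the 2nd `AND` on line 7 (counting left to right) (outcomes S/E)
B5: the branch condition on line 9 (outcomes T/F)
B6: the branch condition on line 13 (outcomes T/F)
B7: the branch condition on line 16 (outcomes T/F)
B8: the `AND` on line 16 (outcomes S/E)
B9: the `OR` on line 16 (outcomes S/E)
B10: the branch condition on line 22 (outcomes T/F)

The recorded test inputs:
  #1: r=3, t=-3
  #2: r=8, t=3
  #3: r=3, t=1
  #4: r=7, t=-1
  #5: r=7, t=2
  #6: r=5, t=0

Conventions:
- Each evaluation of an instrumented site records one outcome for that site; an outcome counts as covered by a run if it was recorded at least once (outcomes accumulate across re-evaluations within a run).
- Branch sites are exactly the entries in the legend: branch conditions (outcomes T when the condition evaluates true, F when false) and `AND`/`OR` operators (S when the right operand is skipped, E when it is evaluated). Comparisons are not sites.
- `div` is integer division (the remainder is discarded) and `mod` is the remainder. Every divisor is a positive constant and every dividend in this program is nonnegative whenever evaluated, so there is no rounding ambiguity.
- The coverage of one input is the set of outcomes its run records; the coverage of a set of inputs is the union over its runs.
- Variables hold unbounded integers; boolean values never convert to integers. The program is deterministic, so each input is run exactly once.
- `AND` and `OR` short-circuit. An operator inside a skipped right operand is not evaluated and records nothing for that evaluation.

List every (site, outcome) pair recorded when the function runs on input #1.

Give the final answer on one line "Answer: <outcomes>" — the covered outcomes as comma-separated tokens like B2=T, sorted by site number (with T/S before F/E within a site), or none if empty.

Event log for input #1 (r=3, t=-3):
  B1->F, B3->E, B4->S, B2->F, B6->T, B8->E, B9->E, B7->F, B10->T
as a set, this run covers: B1=F, B2=F, B3=E, B4=S, B6=T, B7=F, B8=E, B9=E, B10=T

Answer: B1=F, B2=F, B3=E, B4=S, B6=T, B7=F, B8=E, B9=E, B10=T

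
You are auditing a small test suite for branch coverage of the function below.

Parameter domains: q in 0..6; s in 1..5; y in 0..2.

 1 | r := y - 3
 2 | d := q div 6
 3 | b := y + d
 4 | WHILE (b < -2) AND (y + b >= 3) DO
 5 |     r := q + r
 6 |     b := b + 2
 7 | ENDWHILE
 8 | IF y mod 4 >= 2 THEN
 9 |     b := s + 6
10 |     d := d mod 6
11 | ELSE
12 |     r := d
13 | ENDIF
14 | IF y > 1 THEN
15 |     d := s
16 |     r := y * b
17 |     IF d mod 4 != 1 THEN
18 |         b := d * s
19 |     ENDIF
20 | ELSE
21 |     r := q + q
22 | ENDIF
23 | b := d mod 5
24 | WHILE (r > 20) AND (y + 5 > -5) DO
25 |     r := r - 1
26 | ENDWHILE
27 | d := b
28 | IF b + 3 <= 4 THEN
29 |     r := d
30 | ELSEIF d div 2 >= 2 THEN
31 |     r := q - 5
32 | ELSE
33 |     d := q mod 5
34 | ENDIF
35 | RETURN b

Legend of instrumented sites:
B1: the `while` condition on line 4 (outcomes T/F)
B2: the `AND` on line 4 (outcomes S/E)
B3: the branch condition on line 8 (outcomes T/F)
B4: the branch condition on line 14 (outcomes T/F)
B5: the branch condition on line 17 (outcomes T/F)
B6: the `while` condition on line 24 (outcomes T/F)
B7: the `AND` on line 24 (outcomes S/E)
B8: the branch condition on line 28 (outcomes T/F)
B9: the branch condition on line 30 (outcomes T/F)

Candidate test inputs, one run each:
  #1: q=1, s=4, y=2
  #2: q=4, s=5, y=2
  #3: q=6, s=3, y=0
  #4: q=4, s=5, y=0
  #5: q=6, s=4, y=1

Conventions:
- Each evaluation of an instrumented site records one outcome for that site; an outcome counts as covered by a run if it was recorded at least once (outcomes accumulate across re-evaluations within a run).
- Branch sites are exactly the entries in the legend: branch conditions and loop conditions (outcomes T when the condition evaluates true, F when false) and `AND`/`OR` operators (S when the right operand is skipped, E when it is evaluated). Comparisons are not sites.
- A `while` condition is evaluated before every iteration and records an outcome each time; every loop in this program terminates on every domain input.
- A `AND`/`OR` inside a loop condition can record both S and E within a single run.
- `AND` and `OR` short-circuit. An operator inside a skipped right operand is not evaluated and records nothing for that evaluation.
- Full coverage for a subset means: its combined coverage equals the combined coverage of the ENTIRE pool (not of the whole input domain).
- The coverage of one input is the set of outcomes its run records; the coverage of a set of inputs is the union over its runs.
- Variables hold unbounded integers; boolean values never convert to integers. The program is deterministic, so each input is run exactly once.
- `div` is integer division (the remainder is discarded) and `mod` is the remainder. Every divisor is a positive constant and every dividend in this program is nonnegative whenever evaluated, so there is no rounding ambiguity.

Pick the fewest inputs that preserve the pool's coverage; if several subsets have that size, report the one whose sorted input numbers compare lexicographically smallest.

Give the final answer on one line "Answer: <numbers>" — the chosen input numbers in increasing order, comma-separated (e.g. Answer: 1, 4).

run #1 (q=1, s=4, y=2) records B1=F, B2=S, B3=T, B4=T, B5=T, B6=F, B7=S, B8=F, B9=T
run #2 (q=4, s=5, y=2) records B1=F, B2=S, B3=T, B4=T, B5=F, B6=T, B6=F, B7=S, B7=E, B8=T
run #3 (q=6, s=3, y=0) records B1=F, B2=S, B3=F, B4=F, B6=F, B7=S, B8=T
run #4 (q=4, s=5, y=0) records B1=F, B2=S, B3=F, B4=F, B6=F, B7=S, B8=T
run #5 (q=6, s=4, y=1) records B1=F, B2=S, B3=F, B4=F, B6=F, B7=S, B8=T
the full pool covers 15 outcomes: B1=F, B2=S, B3=T, B3=F, B4=T, B4=F, B5=T, B5=F, B6=T, B6=F, B7=S, B7=E, B8=T, B8=F, B9=T
every size-1 subset falls short of the 15 outcomes (best: 10/15)
every size-2 subset falls short of the 15 outcomes (best: 13/15)
at size 3, {1, 2, 3} reaches all 15 outcomes; every lexicographically earlier size-3 subset fails

Answer: 1, 2, 3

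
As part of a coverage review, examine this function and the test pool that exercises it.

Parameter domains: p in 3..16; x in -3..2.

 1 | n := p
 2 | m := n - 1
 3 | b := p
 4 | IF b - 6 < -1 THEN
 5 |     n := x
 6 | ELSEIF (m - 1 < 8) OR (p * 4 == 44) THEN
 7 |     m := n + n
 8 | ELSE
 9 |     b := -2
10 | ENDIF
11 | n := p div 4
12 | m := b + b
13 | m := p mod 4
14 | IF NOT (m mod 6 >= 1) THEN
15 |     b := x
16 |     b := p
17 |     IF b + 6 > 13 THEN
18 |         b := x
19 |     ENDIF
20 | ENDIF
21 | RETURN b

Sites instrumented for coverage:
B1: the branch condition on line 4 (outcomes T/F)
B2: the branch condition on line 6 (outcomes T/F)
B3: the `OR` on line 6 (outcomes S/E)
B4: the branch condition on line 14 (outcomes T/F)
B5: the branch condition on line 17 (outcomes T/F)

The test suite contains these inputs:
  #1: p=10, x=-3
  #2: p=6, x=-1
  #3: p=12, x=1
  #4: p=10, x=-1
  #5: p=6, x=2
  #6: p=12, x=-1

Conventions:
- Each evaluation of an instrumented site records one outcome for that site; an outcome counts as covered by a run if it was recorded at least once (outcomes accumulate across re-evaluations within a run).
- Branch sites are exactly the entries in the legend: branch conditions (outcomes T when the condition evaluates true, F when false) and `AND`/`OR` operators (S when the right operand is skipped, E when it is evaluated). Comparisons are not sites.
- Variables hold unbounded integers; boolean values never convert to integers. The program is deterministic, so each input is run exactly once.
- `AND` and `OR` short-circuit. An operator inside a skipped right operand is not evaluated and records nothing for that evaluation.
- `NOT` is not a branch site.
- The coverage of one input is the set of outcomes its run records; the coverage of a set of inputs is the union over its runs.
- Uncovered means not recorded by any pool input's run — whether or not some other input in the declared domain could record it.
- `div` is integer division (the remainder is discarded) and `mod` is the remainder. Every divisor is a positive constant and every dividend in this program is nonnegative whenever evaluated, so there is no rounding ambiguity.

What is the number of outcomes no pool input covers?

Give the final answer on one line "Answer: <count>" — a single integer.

run #1 (p=10, x=-3) runs B1->F, B3->E, B2->F, B4->F; records B1=F, B2=F, B3=E, B4=F
run #2 (p=6, x=-1) runs B1->F, B3->S, B2->T, B4->F; records B1=F, B2=T, B3=S, B4=F
run #3 (p=12, x=1) runs B1->F, B3->E, B2->F, B4->T, B5->T; records B1=F, B2=F, B3=E, B4=T, B5=T
run #4 (p=10, x=-1) runs B1->F, B3->E, B2->F, B4->F; records B1=F, B2=F, B3=E, B4=F
run #5 (p=6, x=2) runs B1->F, B3->S, B2->T, B4->F; records B1=F, B2=T, B3=S, B4=F
run #6 (p=12, x=-1) runs B1->F, B3->E, B2->F, B4->T, B5->T; records B1=F, B2=F, B3=E, B4=T, B5=T
union over the pool: B1=F, B2=T, B2=F, B3=S, B3=E, B4=T, B4=F, B5=T
uncovered (2 of 10): B1=T, B5=F

Answer: 2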